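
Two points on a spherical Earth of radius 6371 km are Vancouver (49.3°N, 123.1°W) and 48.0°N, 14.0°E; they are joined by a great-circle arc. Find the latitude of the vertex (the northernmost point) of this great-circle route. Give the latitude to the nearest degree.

The great circle lies in the plane with unit normal n̂ = (p₁ × p₂)/|p₁ × p₂|.
Here n̂_z ≈ +0.306; the vertex latitude is φ_max = arccos|n̂_z| ≈ 72.2°.

≈ 72°N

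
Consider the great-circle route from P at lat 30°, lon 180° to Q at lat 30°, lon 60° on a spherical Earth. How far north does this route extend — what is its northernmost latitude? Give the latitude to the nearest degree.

≈ 49°

The great circle lies in the plane with unit normal n̂ = (p₁ × p₂)/|p₁ × p₂|.
Here n̂_z ≈ -0.655; the vertex latitude is φ_max = arccos|n̂_z| ≈ 49.1°.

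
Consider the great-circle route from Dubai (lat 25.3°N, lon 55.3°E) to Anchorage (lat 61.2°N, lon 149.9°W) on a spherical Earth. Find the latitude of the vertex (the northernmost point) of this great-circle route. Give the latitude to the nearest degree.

≈ 79°N

The great circle lies in the plane with unit normal n̂ = (p₁ × p₂)/|p₁ × p₂|.
Here n̂_z ≈ +0.185; the vertex latitude is φ_max = arccos|n̂_z| ≈ 79.3°.
Check via Clairaut: cos φ_max = |cos φ₁| · sin C = cos(25.3°)·sin(11.8°) ≈ 0.185, again giving ≈ 79.3°.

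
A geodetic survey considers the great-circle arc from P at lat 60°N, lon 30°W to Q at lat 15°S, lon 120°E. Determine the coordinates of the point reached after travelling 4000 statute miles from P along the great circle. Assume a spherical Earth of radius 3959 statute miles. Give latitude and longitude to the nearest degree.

≈ lat 52°N, lon 90°E

Write both endpoints as unit vectors p₁, p₂ with components (cos φ cos λ, cos φ sin λ, sin φ).
The central angle between the endpoints is δ = arccos(p₁·p₂) ≈ 2.268 rad (130.0°). The total great-circle distance is δ·R ≈ 2.268 × 3959 ≈ 8981 mi, so the target fraction is f = 4000/8981 ≈ 0.445.
Interpolate at f ≈ 0.445 with slerp weights a = sin((1−f)δ)/sin δ ≈ 1.242, b = sin(fδ)/sin δ ≈ 1.105.
p = a·p₁ + b·p₂ ≈ (0.004, 0.614, 0.789); φ = arcsin(p_z) ≈ 52.11°, λ = atan2(p_y, p_x) ≈ 89.64°.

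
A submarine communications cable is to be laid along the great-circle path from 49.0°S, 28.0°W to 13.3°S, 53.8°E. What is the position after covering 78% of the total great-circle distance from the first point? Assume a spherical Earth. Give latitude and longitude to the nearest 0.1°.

Convert each endpoint to a unit vector on the sphere (x = cos φ cos λ, y = cos φ sin λ, z = sin φ).
The central angle between the endpoints is δ = arccos(p₁·p₂) ≈ 1.303 rad (74.7°).
Interpolate at f = 0.78 with slerp weights a = sin((1−f)δ)/sin δ ≈ 0.293, b = sin(fδ)/sin δ ≈ 0.882.
p = a·p₁ + b·p₂ ≈ (0.677, 0.602, -0.424); φ = arcsin(p_z) ≈ -25.09°, λ = atan2(p_y, p_x) ≈ 41.66°.

≈ 25.1°S, 41.7°E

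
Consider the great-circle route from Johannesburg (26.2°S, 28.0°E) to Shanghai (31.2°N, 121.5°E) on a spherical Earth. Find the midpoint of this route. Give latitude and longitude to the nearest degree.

≈ 4°N, 73°E

The haversine formula gives a central angle δ ≈ 1.850 rad (106.0°) between the endpoints.
Interpolate at f = 1/2 with slerp weights a = sin((1−f)δ)/sin δ ≈ 0.831, b = sin(fδ)/sin δ ≈ 0.831.
p = a·p₁ + b·p₂ ≈ (0.287, 0.956, 0.064); φ = arcsin(p_z) ≈ 3.64°, λ = atan2(p_y, p_x) ≈ 73.29°.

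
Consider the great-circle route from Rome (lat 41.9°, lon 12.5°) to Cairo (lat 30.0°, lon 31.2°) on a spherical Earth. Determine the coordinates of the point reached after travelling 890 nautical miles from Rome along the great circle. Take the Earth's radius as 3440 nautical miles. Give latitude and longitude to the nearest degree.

Write both endpoints as unit vectors p₁, p₂ with components (cos φ cos λ, cos φ sin λ, sin φ).
The central angle between the endpoints is δ = arccos(p₁·p₂) ≈ 0.335 rad (19.2°). The total great-circle distance is δ·R ≈ 0.335 × 3440 ≈ 1152 nmi, so the target fraction is f = 890/1152 ≈ 0.773.
Interpolate at f ≈ 0.773 with slerp weights a = sin((1−f)δ)/sin δ ≈ 0.231, b = sin(fδ)/sin δ ≈ 0.779.
p = a·p₁ + b·p₂ ≈ (0.745, 0.387, 0.544); φ = arcsin(p_z) ≈ 32.94°, λ = atan2(p_y, p_x) ≈ 27.43°.

≈ lat 33°, lon 27°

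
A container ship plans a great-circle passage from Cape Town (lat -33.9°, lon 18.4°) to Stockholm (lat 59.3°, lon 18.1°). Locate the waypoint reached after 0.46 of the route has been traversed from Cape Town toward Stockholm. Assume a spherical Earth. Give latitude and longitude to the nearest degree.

Convert each endpoint to a unit vector on the sphere (x = cos φ cos λ, y = cos φ sin λ, z = sin φ).
The central angle between the endpoints is δ = arccos(p₁·p₂) ≈ 1.627 rad (93.2°).
Interpolate at f = 0.46 with slerp weights a = sin((1−f)δ)/sin δ ≈ 0.771, b = sin(fδ)/sin δ ≈ 0.681.
p = a·p₁ + b·p₂ ≈ (0.938, 0.310, 0.156); φ = arcsin(p_z) ≈ 8.97°, λ = atan2(p_y, p_x) ≈ 18.29°.

≈ lat 9°, lon 18°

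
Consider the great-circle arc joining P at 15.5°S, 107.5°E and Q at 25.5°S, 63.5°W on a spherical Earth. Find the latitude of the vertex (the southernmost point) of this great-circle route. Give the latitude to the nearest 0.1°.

The great circle lies in the plane with unit normal n̂ = (p₁ × p₂)/|p₁ × p₂|.
Here n̂_z ≈ -0.204; the vertex latitude is φ_max = arccos|n̂_z| ≈ 78.3°.

≈ 78.3°S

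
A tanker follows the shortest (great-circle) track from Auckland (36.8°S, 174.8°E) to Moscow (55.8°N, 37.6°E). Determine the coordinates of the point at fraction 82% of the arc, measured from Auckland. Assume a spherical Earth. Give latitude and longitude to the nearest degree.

Write both endpoints as unit vectors p₁, p₂ with components (cos φ cos λ, cos φ sin λ, sin φ).
The central angle between the endpoints is δ = arccos(p₁·p₂) ≈ 2.542 rad (145.7°).
Interpolate at f = 0.82 with slerp weights a = sin((1−f)δ)/sin δ ≈ 0.783, b = sin(fδ)/sin δ ≈ 1.544.
p = a·p₁ + b·p₂ ≈ (0.063, 0.586, 0.808); φ = arcsin(p_z) ≈ 53.87°, λ = atan2(p_y, p_x) ≈ 83.87°.

≈ 54°N, 84°E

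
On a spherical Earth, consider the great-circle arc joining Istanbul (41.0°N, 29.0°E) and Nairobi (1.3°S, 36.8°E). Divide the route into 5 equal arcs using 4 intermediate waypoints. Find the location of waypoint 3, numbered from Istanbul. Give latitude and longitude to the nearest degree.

≈ 16°N, 34°E

Write both endpoints as unit vectors p₁, p₂ with components (cos φ cos λ, cos φ sin λ, sin φ).
The central angle between the endpoints is δ = arccos(p₁·p₂) ≈ 0.749 rad (42.9°).
Interpolate at f = 3/5 with slerp weights a = sin((1−f)δ)/sin δ ≈ 0.433, b = sin(fδ)/sin δ ≈ 0.638.
p = a·p₁ + b·p₂ ≈ (0.797, 0.541, 0.270); φ = arcsin(p_z) ≈ 15.66°, λ = atan2(p_y, p_x) ≈ 34.16°.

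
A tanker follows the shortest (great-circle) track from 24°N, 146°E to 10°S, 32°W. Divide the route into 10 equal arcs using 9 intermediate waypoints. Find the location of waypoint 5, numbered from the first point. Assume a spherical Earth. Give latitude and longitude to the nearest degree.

Convert each endpoint to a unit vector on the sphere (x = cos φ cos λ, y = cos φ sin λ, z = sin φ).
The central angle between the endpoints is δ = arccos(p₁·p₂) ≈ 2.895 rad (165.9°).
Interpolate at f = 5/10 with slerp weights a = sin((1−f)δ)/sin δ ≈ 4.065, b = sin(fδ)/sin δ ≈ 4.065.
p = a·p₁ + b·p₂ ≈ (0.316, -0.045, 0.948); φ = arcsin(p_z) ≈ 71.37°, λ = atan2(p_y, p_x) ≈ -8.06°.

≈ 71°N, 8°W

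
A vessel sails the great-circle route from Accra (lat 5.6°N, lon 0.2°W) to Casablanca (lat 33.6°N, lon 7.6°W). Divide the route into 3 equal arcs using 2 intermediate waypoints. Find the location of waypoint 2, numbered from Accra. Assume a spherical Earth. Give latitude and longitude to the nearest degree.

The haversine formula gives a central angle δ ≈ 0.503 rad (28.8°) between the endpoints.
Interpolate at f = 2/3 with slerp weights a = sin((1−f)δ)/sin δ ≈ 0.346, b = sin(fδ)/sin δ ≈ 0.683.
p = a·p₁ + b·p₂ ≈ (0.908, -0.076, 0.412); φ = arcsin(p_z) ≈ 24.30°, λ = atan2(p_y, p_x) ≈ -4.81°.

≈ lat 24°N, lon 5°W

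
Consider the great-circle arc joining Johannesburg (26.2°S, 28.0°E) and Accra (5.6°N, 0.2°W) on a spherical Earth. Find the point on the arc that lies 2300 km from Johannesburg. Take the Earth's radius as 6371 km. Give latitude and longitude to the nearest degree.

≈ 11°S, 13°E

Write both endpoints as unit vectors p₁, p₂ with components (cos φ cos λ, cos φ sin λ, sin φ).
The central angle between the endpoints is δ = arccos(p₁·p₂) ≈ 0.732 rad (41.9°). The total great-circle distance is δ·R ≈ 0.732 × 6371 ≈ 4663 km, so the target fraction is f = 2300/4663 ≈ 0.493.
Interpolate at f ≈ 0.493 with slerp weights a = sin((1−f)δ)/sin δ ≈ 0.542, b = sin(fδ)/sin δ ≈ 0.529.
p = a·p₁ + b·p₂ ≈ (0.956, 0.227, -0.188); φ = arcsin(p_z) ≈ -10.83°, λ = atan2(p_y, p_x) ≈ 13.34°.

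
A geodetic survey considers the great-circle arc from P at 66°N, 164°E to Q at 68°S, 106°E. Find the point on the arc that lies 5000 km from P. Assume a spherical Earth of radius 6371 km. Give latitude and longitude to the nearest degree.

Write both endpoints as unit vectors p₁, p₂ with components (cos φ cos λ, cos φ sin λ, sin φ).
The central angle between the endpoints is δ = arccos(p₁·p₂) ≈ 2.444 rad (140.0°). The total great-circle distance is δ·R ≈ 2.444 × 6371 ≈ 15570 km, so the target fraction is f = 5000/15570 ≈ 0.321.
Interpolate at f ≈ 0.321 with slerp weights a = sin((1−f)δ)/sin δ ≈ 1.550, b = sin(fδ)/sin δ ≈ 1.100.
p = a·p₁ + b·p₂ ≈ (-0.720, 0.570, 0.397); φ = arcsin(p_z) ≈ 23.36°, λ = atan2(p_y, p_x) ≈ 141.63°.

≈ 23°N, 142°E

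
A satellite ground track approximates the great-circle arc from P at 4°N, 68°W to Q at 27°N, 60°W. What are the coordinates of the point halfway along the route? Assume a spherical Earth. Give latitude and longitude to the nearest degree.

Write both endpoints as unit vectors p₁, p₂ with components (cos φ cos λ, cos φ sin λ, sin φ).
The central angle between the endpoints is δ = arccos(p₁·p₂) ≈ 0.423 rad (24.2°).
Interpolate at f = 1/2 with slerp weights a = sin((1−f)δ)/sin δ ≈ 0.511, b = sin(fδ)/sin δ ≈ 0.511.
p = a·p₁ + b·p₂ ≈ (0.419, -0.868, 0.268); φ = arcsin(p_z) ≈ 15.54°, λ = atan2(p_y, p_x) ≈ -64.23°.

≈ 16°N, 64°W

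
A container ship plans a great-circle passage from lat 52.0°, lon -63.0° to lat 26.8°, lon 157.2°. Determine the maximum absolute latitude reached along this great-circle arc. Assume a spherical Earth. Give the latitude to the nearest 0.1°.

≈ 69.2°

The great circle lies in the plane with unit normal n̂ = (p₁ × p₂)/|p₁ × p₂|.
Here n̂_z ≈ -0.355; the vertex latitude is φ_max = arccos|n̂_z| ≈ 69.2°.
Check via Clairaut: cos φ_max = |cos φ₁| · sin C = cos(52.0°)·sin(35.3°) ≈ 0.355, again giving ≈ 69.2°.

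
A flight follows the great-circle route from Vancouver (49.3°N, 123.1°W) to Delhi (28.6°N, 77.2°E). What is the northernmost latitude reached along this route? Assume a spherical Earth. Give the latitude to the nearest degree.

The great circle lies in the plane with unit normal n̂ = (p₁ × p₂)/|p₁ × p₂|.
Here n̂_z ≈ -0.202; the vertex latitude is φ_max = arccos|n̂_z| ≈ 78.4°.
Check via Clairaut: cos φ_max = |cos φ₁| · sin C = cos(49.3°)·sin(18.0°) ≈ 0.202, again giving ≈ 78.4°.

≈ 78°N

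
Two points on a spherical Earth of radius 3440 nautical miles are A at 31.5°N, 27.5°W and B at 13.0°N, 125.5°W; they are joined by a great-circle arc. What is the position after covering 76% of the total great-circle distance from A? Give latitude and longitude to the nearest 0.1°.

Write both endpoints as unit vectors p₁, p₂ with components (cos φ cos λ, cos φ sin λ, sin φ).
The central angle between the endpoints is δ = arccos(p₁·p₂) ≈ 1.569 rad (89.9°).
Interpolate at f = 0.76 with slerp weights a = sin((1−f)δ)/sin δ ≈ 0.368, b = sin(fδ)/sin δ ≈ 0.929.
p = a·p₁ + b·p₂ ≈ (-0.248, -0.882, 0.401); φ = arcsin(p_z) ≈ 23.65°, λ = atan2(p_y, p_x) ≈ -105.69°.

≈ 23.7°N, 105.7°W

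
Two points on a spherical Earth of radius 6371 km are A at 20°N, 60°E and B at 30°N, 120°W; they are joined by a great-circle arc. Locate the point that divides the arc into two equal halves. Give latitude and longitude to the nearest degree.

From cos δ = sin φ₁ sin φ₂ + cos φ₁ cos φ₂ cos Δλ, the central angle is δ ≈ 2.269 rad (130.0°).
Interpolate at f = 1/2 with slerp weights a = sin((1−f)δ)/sin δ ≈ 1.183, b = sin(fδ)/sin δ ≈ 1.183.
p = a·p₁ + b·p₂ ≈ (0.044, 0.075, 0.996); φ = arcsin(p_z) ≈ 85.00°, λ = atan2(p_y, p_x) ≈ 60.00°.

≈ 85°N, 60°E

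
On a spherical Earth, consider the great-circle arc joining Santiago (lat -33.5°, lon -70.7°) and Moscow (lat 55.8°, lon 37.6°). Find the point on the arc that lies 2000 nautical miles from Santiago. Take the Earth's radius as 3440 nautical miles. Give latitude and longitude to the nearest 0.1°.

≈ lat -7.0°, lon -49.0°

Write both endpoints as unit vectors p₁, p₂ with components (cos φ cos λ, cos φ sin λ, sin φ).
The central angle between the endpoints is δ = arccos(p₁·p₂) ≈ 2.219 rad (127.1°). The total great-circle distance is δ·R ≈ 2.219 × 3440 ≈ 7633 nmi, so the target fraction is f = 2000/7633 ≈ 0.262.
Interpolate at f ≈ 0.262 with slerp weights a = sin((1−f)δ)/sin δ ≈ 1.252, b = sin(fδ)/sin δ ≈ 0.689.
p = a·p₁ + b·p₂ ≈ (0.652, -0.749, -0.121); φ = arcsin(p_z) ≈ -6.95°, λ = atan2(p_y, p_x) ≈ -48.96°.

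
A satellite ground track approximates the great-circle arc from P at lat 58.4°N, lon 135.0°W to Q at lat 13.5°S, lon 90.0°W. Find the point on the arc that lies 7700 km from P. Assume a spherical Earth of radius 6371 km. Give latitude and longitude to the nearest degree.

≈ lat 3°S, lon 94°W

The haversine formula gives a central angle δ ≈ 1.409 rad (80.7°) between the endpoints. The total great-circle distance is δ·R ≈ 1.409 × 6371 ≈ 8974 km, so the target fraction is f = 7700/8974 ≈ 0.858.
Interpolate at f ≈ 0.858 with slerp weights a = sin((1−f)δ)/sin δ ≈ 0.201, b = sin(fδ)/sin δ ≈ 0.948.
p = a·p₁ + b·p₂ ≈ (-0.075, -0.996, -0.050); φ = arcsin(p_z) ≈ -2.85°, λ = atan2(p_y, p_x) ≈ -94.28°.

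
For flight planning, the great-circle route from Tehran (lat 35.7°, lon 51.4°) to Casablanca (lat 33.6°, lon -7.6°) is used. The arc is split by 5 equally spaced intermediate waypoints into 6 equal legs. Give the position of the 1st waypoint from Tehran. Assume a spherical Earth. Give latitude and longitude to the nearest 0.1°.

Convert each endpoint to a unit vector on the sphere (x = cos φ cos λ, y = cos φ sin λ, z = sin φ).
The central angle between the endpoints is δ = arccos(p₁·p₂) ≈ 0.835 rad (47.8°).
Interpolate at f = 1/6 with slerp weights a = sin((1−f)δ)/sin δ ≈ 0.865, b = sin(fδ)/sin δ ≈ 0.187.
p = a·p₁ + b·p₂ ≈ (0.593, 0.528, 0.608); φ = arcsin(p_z) ≈ 37.46°, λ = atan2(p_y, p_x) ≈ 41.71°.

≈ lat 37.5°, lon 41.7°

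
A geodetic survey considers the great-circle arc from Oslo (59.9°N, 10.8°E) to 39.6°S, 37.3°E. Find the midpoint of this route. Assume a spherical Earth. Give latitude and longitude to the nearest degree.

≈ 10°N, 27°E

The haversine formula gives a central angle δ ≈ 1.778 rad (101.9°) between the endpoints.
Interpolate at f = 1/2 with slerp weights a = sin((1−f)δ)/sin δ ≈ 0.793, b = sin(fδ)/sin δ ≈ 0.793.
p = a·p₁ + b·p₂ ≈ (0.877, 0.445, 0.181); φ = arcsin(p_z) ≈ 10.41°, λ = atan2(p_y, p_x) ≈ 26.90°.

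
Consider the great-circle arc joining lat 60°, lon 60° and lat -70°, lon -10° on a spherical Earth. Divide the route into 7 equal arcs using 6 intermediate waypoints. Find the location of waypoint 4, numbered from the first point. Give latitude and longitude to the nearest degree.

≈ lat -16°, lon 30°

Write both endpoints as unit vectors p₁, p₂ with components (cos φ cos λ, cos φ sin λ, sin φ).
The central angle between the endpoints is δ = arccos(p₁·p₂) ≈ 2.427 rad (139.1°).
Interpolate at f = 4/7 with slerp weights a = sin((1−f)δ)/sin δ ≈ 1.316, b = sin(fδ)/sin δ ≈ 1.500.
p = a·p₁ + b·p₂ ≈ (0.834, 0.481, -0.270); φ = arcsin(p_z) ≈ -15.66°, λ = atan2(p_y, p_x) ≈ 29.95°.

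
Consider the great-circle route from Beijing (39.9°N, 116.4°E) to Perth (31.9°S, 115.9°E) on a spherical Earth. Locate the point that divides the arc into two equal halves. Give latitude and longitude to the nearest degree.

Convert each endpoint to a unit vector on the sphere (x = cos φ cos λ, y = cos φ sin λ, z = sin φ).
The central angle between the endpoints is δ = arccos(p₁·p₂) ≈ 1.253 rad (71.8°).
Interpolate at f = 1/2 with slerp weights a = sin((1−f)δ)/sin δ ≈ 0.617, b = sin(fδ)/sin δ ≈ 0.617.
p = a·p₁ + b·p₂ ≈ (-0.439, 0.896, 0.070); φ = arcsin(p_z) ≈ 4.00°, λ = atan2(p_y, p_x) ≈ 116.14°.

≈ (4°N, 116°E)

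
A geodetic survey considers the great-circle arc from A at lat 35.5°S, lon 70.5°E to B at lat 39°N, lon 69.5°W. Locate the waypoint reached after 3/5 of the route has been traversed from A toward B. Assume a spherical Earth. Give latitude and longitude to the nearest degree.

Write both endpoints as unit vectors p₁, p₂ with components (cos φ cos λ, cos φ sin λ, sin φ).
The central angle between the endpoints is δ = arccos(p₁·p₂) ≈ 2.587 rad (148.2°).
Interpolate at f = 3/5 with slerp weights a = sin((1−f)δ)/sin δ ≈ 1.633, b = sin(fδ)/sin δ ≈ 1.899.
p = a·p₁ + b·p₂ ≈ (0.960, -0.129, 0.247); φ = arcsin(p_z) ≈ 14.29°, λ = atan2(p_y, p_x) ≈ -7.66°.

≈ lat 14°N, lon 8°W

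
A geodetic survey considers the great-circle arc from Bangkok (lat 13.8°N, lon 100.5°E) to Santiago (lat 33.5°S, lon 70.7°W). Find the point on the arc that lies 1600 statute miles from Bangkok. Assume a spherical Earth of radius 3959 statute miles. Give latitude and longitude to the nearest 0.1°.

≈ lat 7.9°S, lon 92.5°E

From cos δ = sin φ₁ sin φ₂ + cos φ₁ cos φ₂ cos Δλ, the central angle is δ ≈ 2.771 rad (158.7°). The total great-circle distance is δ·R ≈ 2.771 × 3959 ≈ 10968 mi, so the target fraction is f = 1600/10968 ≈ 0.146.
Interpolate at f ≈ 0.146 with slerp weights a = sin((1−f)δ)/sin δ ≈ 1.930, b = sin(fδ)/sin δ ≈ 1.084.
p = a·p₁ + b·p₂ ≈ (-0.043, 0.989, -0.138); φ = arcsin(p_z) ≈ -7.94°, λ = atan2(p_y, p_x) ≈ 92.47°.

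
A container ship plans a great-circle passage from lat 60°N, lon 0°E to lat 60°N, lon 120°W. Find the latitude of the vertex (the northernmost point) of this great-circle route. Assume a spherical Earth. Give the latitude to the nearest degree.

≈ 74°N

The great circle lies in the plane with unit normal n̂ = (p₁ × p₂)/|p₁ × p₂|.
Here n̂_z ≈ -0.277; the vertex latitude is φ_max = arccos|n̂_z| ≈ 73.9°.
Check via Clairaut: cos φ_max = |cos φ₁| · sin C = cos(60.0°)·sin(33.7°) ≈ 0.277, again giving ≈ 73.9°.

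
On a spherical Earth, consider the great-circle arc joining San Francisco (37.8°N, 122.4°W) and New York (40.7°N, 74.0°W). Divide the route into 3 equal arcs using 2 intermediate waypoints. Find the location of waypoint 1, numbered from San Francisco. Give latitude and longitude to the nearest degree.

≈ 41°N, 107°W

From cos δ = sin φ₁ sin φ₂ + cos φ₁ cos φ₂ cos Δλ, the central angle is δ ≈ 0.648 rad (37.1°).
Interpolate at f = 1/3 with slerp weights a = sin((1−f)δ)/sin δ ≈ 0.694, b = sin(fδ)/sin δ ≈ 0.355.
p = a·p₁ + b·p₂ ≈ (-0.219, -0.722, 0.657); φ = arcsin(p_z) ≈ 41.05°, λ = atan2(p_y, p_x) ≈ -106.92°.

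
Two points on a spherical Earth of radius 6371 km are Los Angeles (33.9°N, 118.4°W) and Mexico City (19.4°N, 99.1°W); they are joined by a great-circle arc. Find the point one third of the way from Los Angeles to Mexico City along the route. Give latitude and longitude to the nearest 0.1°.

From cos δ = sin φ₁ sin φ₂ + cos φ₁ cos φ₂ cos Δλ, the central angle is δ ≈ 0.392 rad (22.5°).
Interpolate at f = 1/3 with slerp weights a = sin((1−f)δ)/sin δ ≈ 0.676, b = sin(fδ)/sin δ ≈ 0.341.
p = a·p₁ + b·p₂ ≈ (-0.318, -0.811, 0.490); φ = arcsin(p_z) ≈ 29.37°, λ = atan2(p_y, p_x) ≈ -111.39°.

≈ 29.4°N, 111.4°W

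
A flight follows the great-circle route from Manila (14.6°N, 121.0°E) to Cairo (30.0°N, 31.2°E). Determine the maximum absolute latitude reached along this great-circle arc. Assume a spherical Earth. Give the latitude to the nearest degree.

≈ 32°N

The great circle lies in the plane with unit normal n̂ = (p₁ × p₂)/|p₁ × p₂|.
Here n̂_z ≈ -0.845; the vertex latitude is φ_max = arccos|n̂_z| ≈ 32.3°.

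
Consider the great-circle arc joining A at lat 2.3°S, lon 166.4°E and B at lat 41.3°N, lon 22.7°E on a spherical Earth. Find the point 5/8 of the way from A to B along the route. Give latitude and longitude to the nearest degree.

≈ lat 53°N, lon 95°E

Convert each endpoint to a unit vector on the sphere (x = cos φ cos λ, y = cos φ sin λ, z = sin φ).
The central angle between the endpoints is δ = arccos(p₁·p₂) ≈ 2.254 rad (129.2°).
Interpolate at f = 5/8 with slerp weights a = sin((1−f)δ)/sin δ ≈ 0.965, b = sin(fδ)/sin δ ≈ 1.273.
p = a·p₁ + b·p₂ ≈ (-0.055, 0.596, 0.801); φ = arcsin(p_z) ≈ 53.26°, λ = atan2(p_y, p_x) ≈ 95.27°.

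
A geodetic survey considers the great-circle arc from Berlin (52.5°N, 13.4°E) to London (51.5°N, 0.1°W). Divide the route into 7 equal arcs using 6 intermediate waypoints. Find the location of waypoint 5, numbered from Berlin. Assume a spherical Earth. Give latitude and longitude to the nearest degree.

From cos δ = sin φ₁ sin φ₂ + cos φ₁ cos φ₂ cos Δλ, the central angle is δ ≈ 0.146 rad (8.4°).
Interpolate at f = 5/7 with slerp weights a = sin((1−f)δ)/sin δ ≈ 0.287, b = sin(fδ)/sin δ ≈ 0.716.
p = a·p₁ + b·p₂ ≈ (0.615, 0.040, 0.787); φ = arcsin(p_z) ≈ 51.94°, λ = atan2(p_y, p_x) ≈ 3.69°.

≈ 52°N, 4°E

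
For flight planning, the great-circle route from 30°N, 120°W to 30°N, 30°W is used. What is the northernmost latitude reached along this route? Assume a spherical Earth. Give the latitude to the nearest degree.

The great circle lies in the plane with unit normal n̂ = (p₁ × p₂)/|p₁ × p₂|.
Here n̂_z ≈ +0.775; the vertex latitude is φ_max = arccos|n̂_z| ≈ 39.2°.
Check via Clairaut: cos φ_max = |cos φ₁| · sin C = cos(30.0°)·sin(63.4°) ≈ 0.775, again giving ≈ 39.2°.

≈ 39°N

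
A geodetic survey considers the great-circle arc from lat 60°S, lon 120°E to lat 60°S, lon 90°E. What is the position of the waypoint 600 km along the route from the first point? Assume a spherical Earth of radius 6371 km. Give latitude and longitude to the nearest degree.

≈ lat 61°S, lon 109°E

The haversine formula gives a central angle δ ≈ 0.260 rad (14.9°) between the endpoints. The total great-circle distance is δ·R ≈ 0.260 × 6371 ≈ 1654 km, so the target fraction is f = 600/1654 ≈ 0.363.
Interpolate at f ≈ 0.363 with slerp weights a = sin((1−f)δ)/sin δ ≈ 0.641, b = sin(fδ)/sin δ ≈ 0.366.
p = a·p₁ + b·p₂ ≈ (-0.160, 0.461, -0.873); φ = arcsin(p_z) ≈ -60.79°, λ = atan2(p_y, p_x) ≈ 109.18°.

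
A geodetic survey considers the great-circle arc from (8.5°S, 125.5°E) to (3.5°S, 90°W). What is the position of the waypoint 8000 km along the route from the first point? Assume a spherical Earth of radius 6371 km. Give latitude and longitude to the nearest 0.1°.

From cos δ = sin φ₁ sin φ₂ + cos φ₁ cos φ₂ cos Δλ, the central angle is δ ≈ 2.489 rad (142.6°). The total great-circle distance is δ·R ≈ 2.489 × 6371 ≈ 15859 km, so the target fraction is f = 8000/15859 ≈ 0.504.
Interpolate at f ≈ 0.504 with slerp weights a = sin((1−f)δ)/sin δ ≈ 1.554, b = sin(fδ)/sin δ ≈ 1.566.
p = a·p₁ + b·p₂ ≈ (-0.893, -0.312, -0.325); φ = arcsin(p_z) ≈ -18.99°, λ = atan2(p_y, p_x) ≈ -160.76°.

≈ (19.0°S, 160.8°W)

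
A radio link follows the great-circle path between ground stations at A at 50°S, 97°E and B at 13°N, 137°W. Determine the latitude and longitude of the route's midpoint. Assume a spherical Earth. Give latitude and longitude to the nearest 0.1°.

≈ 34.4°S, 178.1°W

The haversine formula gives a central angle δ ≈ 2.142 rad (122.7°) between the endpoints.
Interpolate at f = 1/2 with slerp weights a = sin((1−f)δ)/sin δ ≈ 1.043, b = sin(fδ)/sin δ ≈ 1.043.
p = a·p₁ + b·p₂ ≈ (-0.825, -0.028, -0.564); φ = arcsin(p_z) ≈ -34.36°, λ = atan2(p_y, p_x) ≈ -178.08°.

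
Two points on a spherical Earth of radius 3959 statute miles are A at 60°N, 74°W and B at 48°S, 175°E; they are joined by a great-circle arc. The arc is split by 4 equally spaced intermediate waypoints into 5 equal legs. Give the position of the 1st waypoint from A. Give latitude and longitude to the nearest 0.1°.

Write both endpoints as unit vectors p₁, p₂ with components (cos φ cos λ, cos φ sin λ, sin φ).
The central angle between the endpoints is δ = arccos(p₁·p₂) ≈ 2.439 rad (139.8°).
Interpolate at f = 1/5 with slerp weights a = sin((1−f)δ)/sin δ ≈ 1.437, b = sin(fδ)/sin δ ≈ 0.726.
p = a·p₁ + b·p₂ ≈ (-0.286, -0.649, 0.705); φ = arcsin(p_z) ≈ 44.87°, λ = atan2(p_y, p_x) ≈ -113.78°.

≈ 44.9°N, 113.8°W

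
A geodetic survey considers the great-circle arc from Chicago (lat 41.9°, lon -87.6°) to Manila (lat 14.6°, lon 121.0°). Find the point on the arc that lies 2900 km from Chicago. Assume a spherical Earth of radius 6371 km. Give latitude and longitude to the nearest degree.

≈ lat 61°, lon -116°

The haversine formula gives a central angle δ ≈ 2.053 rad (117.6°) between the endpoints. The total great-circle distance is δ·R ≈ 2.053 × 6371 ≈ 13082 km, so the target fraction is f = 2900/13082 ≈ 0.222.
Interpolate at f ≈ 0.222 with slerp weights a = sin((1−f)δ)/sin δ ≈ 1.128, b = sin(fδ)/sin δ ≈ 0.496.
p = a·p₁ + b·p₂ ≈ (-0.212, -0.428, 0.879); φ = arcsin(p_z) ≈ 61.49°, λ = atan2(p_y, p_x) ≈ -116.40°.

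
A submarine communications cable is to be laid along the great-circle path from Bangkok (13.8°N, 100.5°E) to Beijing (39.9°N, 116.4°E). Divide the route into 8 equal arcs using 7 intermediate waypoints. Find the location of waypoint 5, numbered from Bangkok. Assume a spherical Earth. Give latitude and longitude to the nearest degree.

≈ 30°N, 109°E

From cos δ = sin φ₁ sin φ₂ + cos φ₁ cos φ₂ cos Δλ, the central angle is δ ≈ 0.517 rad (29.6°).
Interpolate at f = 5/8 with slerp weights a = sin((1−f)δ)/sin δ ≈ 0.390, b = sin(fδ)/sin δ ≈ 0.642.
p = a·p₁ + b·p₂ ≈ (-0.288, 0.814, 0.505); φ = arcsin(p_z) ≈ 30.33°, λ = atan2(p_y, p_x) ≈ 109.50°.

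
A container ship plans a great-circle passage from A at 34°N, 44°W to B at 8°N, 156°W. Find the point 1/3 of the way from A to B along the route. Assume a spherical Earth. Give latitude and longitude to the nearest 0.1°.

≈ 38.1°N, 86.7°W

Write both endpoints as unit vectors p₁, p₂ with components (cos φ cos λ, cos φ sin λ, sin φ).
The central angle between the endpoints is δ = arccos(p₁·p₂) ≈ 1.803 rad (103.3°).
Interpolate at f = 1/3 with slerp weights a = sin((1−f)δ)/sin δ ≈ 0.958, b = sin(fδ)/sin δ ≈ 0.581.
p = a·p₁ + b·p₂ ≈ (0.046, -0.786, 0.617); φ = arcsin(p_z) ≈ 38.08°, λ = atan2(p_y, p_x) ≈ -86.65°.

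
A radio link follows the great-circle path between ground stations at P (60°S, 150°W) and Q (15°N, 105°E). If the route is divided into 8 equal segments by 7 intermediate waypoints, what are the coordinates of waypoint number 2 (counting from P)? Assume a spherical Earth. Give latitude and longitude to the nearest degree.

≈ (52°S, 161°E)

Convert each endpoint to a unit vector on the sphere (x = cos φ cos λ, y = cos φ sin λ, z = sin φ).
The central angle between the endpoints is δ = arccos(p₁·p₂) ≈ 1.927 rad (110.4°).
Interpolate at f = 2/8 with slerp weights a = sin((1−f)δ)/sin δ ≈ 1.059, b = sin(fδ)/sin δ ≈ 0.495.
p = a·p₁ + b·p₂ ≈ (-0.582, 0.197, -0.789); φ = arcsin(p_z) ≈ -52.09°, λ = atan2(p_y, p_x) ≈ 161.33°.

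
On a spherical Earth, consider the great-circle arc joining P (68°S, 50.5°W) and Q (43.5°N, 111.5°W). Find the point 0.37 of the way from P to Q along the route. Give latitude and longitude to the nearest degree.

≈ (29°S, 87°W)

The haversine formula gives a central angle δ ≈ 2.102 rad (120.4°) between the endpoints.
Interpolate at f = 0.37 with slerp weights a = sin((1−f)δ)/sin δ ≈ 1.125, b = sin(fδ)/sin δ ≈ 0.814.
p = a·p₁ + b·p₂ ≈ (0.052, -0.874, -0.483); φ = arcsin(p_z) ≈ -28.86°, λ = atan2(p_y, p_x) ≈ -86.62°.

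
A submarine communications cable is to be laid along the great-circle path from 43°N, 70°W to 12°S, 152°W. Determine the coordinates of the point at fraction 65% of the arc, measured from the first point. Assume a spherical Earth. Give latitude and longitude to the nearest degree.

Convert each endpoint to a unit vector on the sphere (x = cos φ cos λ, y = cos φ sin λ, z = sin φ).
The central angle between the endpoints is δ = arccos(p₁·p₂) ≈ 1.613 rad (92.4°).
Interpolate at f = 0.65 with slerp weights a = sin((1−f)δ)/sin δ ≈ 0.536, b = sin(fδ)/sin δ ≈ 0.867.
p = a·p₁ + b·p₂ ≈ (-0.615, -0.766, 0.185); φ = arcsin(p_z) ≈ 10.65°, λ = atan2(p_y, p_x) ≈ -128.76°.

≈ 11°N, 129°W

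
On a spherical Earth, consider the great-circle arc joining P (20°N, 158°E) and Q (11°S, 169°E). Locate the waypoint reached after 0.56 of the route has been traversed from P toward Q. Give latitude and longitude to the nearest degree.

≈ (3°N, 164°E)

From cos δ = sin φ₁ sin φ₂ + cos φ₁ cos φ₂ cos Δλ, the central angle is δ ≈ 0.573 rad (32.8°).
Interpolate at f = 0.56 with slerp weights a = sin((1−f)δ)/sin δ ≈ 0.460, b = sin(fδ)/sin δ ≈ 0.582.
p = a·p₁ + b·p₂ ≈ (-0.961, 0.271, 0.046); φ = arcsin(p_z) ≈ 2.66°, λ = atan2(p_y, p_x) ≈ 164.26°.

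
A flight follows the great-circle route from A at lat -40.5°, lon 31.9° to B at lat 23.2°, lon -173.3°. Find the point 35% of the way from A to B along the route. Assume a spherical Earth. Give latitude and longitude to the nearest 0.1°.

Convert each endpoint to a unit vector on the sphere (x = cos φ cos λ, y = cos φ sin λ, z = sin φ).
The central angle between the endpoints is δ = arccos(p₁·p₂) ≈ 2.664 rad (152.7°).
Interpolate at f = 0.35 with slerp weights a = sin((1−f)δ)/sin δ ≈ 2.149, b = sin(fδ)/sin δ ≈ 1.748.
p = a·p₁ + b·p₂ ≈ (-0.209, 0.676, -0.707); φ = arcsin(p_z) ≈ -44.97°, λ = atan2(p_y, p_x) ≈ 107.17°.

≈ lat -45.0°, lon 107.2°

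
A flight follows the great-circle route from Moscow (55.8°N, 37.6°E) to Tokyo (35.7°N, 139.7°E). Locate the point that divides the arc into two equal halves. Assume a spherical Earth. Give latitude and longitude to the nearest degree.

≈ (58°N, 101°E)

Write both endpoints as unit vectors p₁, p₂ with components (cos φ cos λ, cos φ sin λ, sin φ).
The central angle between the endpoints is δ = arccos(p₁·p₂) ≈ 1.173 rad (67.2°).
Interpolate at f = 1/2 with slerp weights a = sin((1−f)δ)/sin δ ≈ 0.600, b = sin(fδ)/sin δ ≈ 0.600.
p = a·p₁ + b·p₂ ≈ (-0.104, 0.521, 0.847); φ = arcsin(p_z) ≈ 57.88°, λ = atan2(p_y, p_x) ≈ 101.33°.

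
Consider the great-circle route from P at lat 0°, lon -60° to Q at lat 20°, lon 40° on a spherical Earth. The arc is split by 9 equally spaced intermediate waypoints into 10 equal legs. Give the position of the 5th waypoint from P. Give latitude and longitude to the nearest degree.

From cos δ = sin φ₁ sin φ₂ + cos φ₁ cos φ₂ cos Δλ, the central angle is δ ≈ 1.735 rad (99.4°).
Interpolate at f = 5/10 with slerp weights a = sin((1−f)δ)/sin δ ≈ 0.773, b = sin(fδ)/sin δ ≈ 0.773.
p = a·p₁ + b·p₂ ≈ (0.943, -0.203, 0.264); φ = arcsin(p_z) ≈ 15.33°, λ = atan2(p_y, p_x) ≈ -12.12°.

≈ lat 15°, lon -12°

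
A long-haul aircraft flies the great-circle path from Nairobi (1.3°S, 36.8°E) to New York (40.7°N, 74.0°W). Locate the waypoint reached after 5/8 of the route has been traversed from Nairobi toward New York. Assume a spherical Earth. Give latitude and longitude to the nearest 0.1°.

≈ 37.5°N, 21.9°W

Convert each endpoint to a unit vector on the sphere (x = cos φ cos λ, y = cos φ sin λ, z = sin φ).
The central angle between the endpoints is δ = arccos(p₁·p₂) ≈ 1.859 rad (106.5°).
Interpolate at f = 5/8 with slerp weights a = sin((1−f)δ)/sin δ ≈ 0.669, b = sin(fδ)/sin δ ≈ 0.957.
p = a·p₁ + b·p₂ ≈ (0.736, -0.296, 0.609); φ = arcsin(p_z) ≈ 37.50°, λ = atan2(p_y, p_x) ≈ -21.94°.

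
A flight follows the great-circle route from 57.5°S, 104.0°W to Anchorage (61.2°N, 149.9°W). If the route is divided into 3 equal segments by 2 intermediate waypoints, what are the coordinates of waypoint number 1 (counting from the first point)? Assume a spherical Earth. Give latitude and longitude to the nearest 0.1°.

From cos δ = sin φ₁ sin φ₂ + cos φ₁ cos φ₂ cos Δλ, the central angle is δ ≈ 2.164 rad (124.0°).
Interpolate at f = 1/3 with slerp weights a = sin((1−f)δ)/sin δ ≈ 1.196, b = sin(fδ)/sin δ ≈ 0.796.
p = a·p₁ + b·p₂ ≈ (-0.487, -0.816, -0.311); φ = arcsin(p_z) ≈ -18.11°, λ = atan2(p_y, p_x) ≈ -120.85°.

≈ 18.1°S, 120.9°W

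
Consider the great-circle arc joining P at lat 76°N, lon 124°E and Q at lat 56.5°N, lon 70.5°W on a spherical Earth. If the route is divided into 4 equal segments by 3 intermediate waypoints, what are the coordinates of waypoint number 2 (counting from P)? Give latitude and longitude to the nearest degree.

Write both endpoints as unit vectors p₁, p₂ with components (cos φ cos λ, cos φ sin λ, sin φ).
The central angle between the endpoints is δ = arccos(p₁·p₂) ≈ 0.823 rad (47.2°).
Interpolate at f = 2/4 with slerp weights a = sin((1−f)δ)/sin δ ≈ 0.546, b = sin(fδ)/sin δ ≈ 0.546.
p = a·p₁ + b·p₂ ≈ (0.027, -0.174, 0.984); φ = arcsin(p_z) ≈ 79.84°, λ = atan2(p_y, p_x) ≈ -81.29°.

≈ lat 80°N, lon 81°W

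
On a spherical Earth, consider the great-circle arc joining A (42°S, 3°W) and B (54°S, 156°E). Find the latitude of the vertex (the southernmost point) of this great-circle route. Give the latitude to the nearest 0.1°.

≈ 80.9°S

The great circle lies in the plane with unit normal n̂ = (p₁ × p₂)/|p₁ × p₂|.
Here n̂_z ≈ +0.158; the vertex latitude is φ_max = arccos|n̂_z| ≈ 80.9°.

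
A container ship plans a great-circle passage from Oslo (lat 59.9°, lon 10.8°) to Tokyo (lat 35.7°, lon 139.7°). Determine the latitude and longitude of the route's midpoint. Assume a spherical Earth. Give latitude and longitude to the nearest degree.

≈ lat 66°, lon 102°

Convert each endpoint to a unit vector on the sphere (x = cos φ cos λ, y = cos φ sin λ, z = sin φ).
The central angle between the endpoints is δ = arccos(p₁·p₂) ≈ 1.319 rad (75.6°).
Interpolate at f = 1/2 with slerp weights a = sin((1−f)δ)/sin δ ≈ 0.633, b = sin(fδ)/sin δ ≈ 0.633.
p = a·p₁ + b·p₂ ≈ (-0.080, 0.392, 0.917); φ = arcsin(p_z) ≈ 66.43°, λ = atan2(p_y, p_x) ≈ 101.57°.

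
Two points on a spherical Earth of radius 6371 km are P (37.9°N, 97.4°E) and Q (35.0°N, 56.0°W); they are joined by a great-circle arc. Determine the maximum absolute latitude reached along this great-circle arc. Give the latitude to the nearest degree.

The great circle lies in the plane with unit normal n̂ = (p₁ × p₂)/|p₁ × p₂|.
Here n̂_z ≈ -0.297; the vertex latitude is φ_max = arccos|n̂_z| ≈ 72.7°.
Check via Clairaut: cos φ_max = |cos φ₁| · sin C = cos(37.9°)·sin(22.1°) ≈ 0.297, again giving ≈ 72.7°.

≈ 73°N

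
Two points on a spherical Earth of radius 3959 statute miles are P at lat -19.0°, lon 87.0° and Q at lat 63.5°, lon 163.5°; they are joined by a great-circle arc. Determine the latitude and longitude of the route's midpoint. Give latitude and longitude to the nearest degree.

The haversine formula gives a central angle δ ≈ 1.765 rad (101.1°) between the endpoints.
Interpolate at f = 1/2 with slerp weights a = sin((1−f)δ)/sin δ ≈ 0.787, b = sin(fδ)/sin δ ≈ 0.787.
p = a·p₁ + b·p₂ ≈ (-0.298, 0.843, 0.448); φ = arcsin(p_z) ≈ 26.62°, λ = atan2(p_y, p_x) ≈ 109.46°.

≈ lat 27°, lon 109°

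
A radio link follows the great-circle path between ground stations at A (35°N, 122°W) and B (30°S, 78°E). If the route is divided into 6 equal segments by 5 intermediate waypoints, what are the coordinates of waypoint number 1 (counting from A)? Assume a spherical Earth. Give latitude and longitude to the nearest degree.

The haversine formula gives a central angle δ ≈ 2.835 rad (162.4°) between the endpoints.
Interpolate at f = 1/6 with slerp weights a = sin((1−f)δ)/sin δ ≈ 2.329, b = sin(fδ)/sin δ ≈ 1.509.
p = a·p₁ + b·p₂ ≈ (-0.739, -0.340, 0.581); φ = arcsin(p_z) ≈ 35.55°, λ = atan2(p_y, p_x) ≈ -155.32°.

≈ (36°N, 155°W)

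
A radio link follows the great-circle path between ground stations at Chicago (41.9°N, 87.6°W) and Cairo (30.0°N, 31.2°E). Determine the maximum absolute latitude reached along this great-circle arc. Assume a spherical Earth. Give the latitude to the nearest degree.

The great circle lies in the plane with unit normal n̂ = (p₁ × p₂)/|p₁ × p₂|.
Here n̂_z ≈ +0.565; the vertex latitude is φ_max = arccos|n̂_z| ≈ 55.6°.
Check via Clairaut: cos φ_max = |cos φ₁| · sin C = cos(41.9°)·sin(49.4°) ≈ 0.565, again giving ≈ 55.6°.

≈ 56°N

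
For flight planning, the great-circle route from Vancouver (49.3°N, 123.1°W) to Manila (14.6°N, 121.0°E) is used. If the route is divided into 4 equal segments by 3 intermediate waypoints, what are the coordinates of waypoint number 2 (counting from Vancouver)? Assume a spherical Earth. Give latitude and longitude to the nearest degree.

Write both endpoints as unit vectors p₁, p₂ with components (cos φ cos λ, cos φ sin λ, sin φ).
The central angle between the endpoints is δ = arccos(p₁·p₂) ≈ 1.655 rad (94.8°).
Interpolate at f = 2/4 with slerp weights a = sin((1−f)δ)/sin δ ≈ 0.739, b = sin(fδ)/sin δ ≈ 0.739.
p = a·p₁ + b·p₂ ≈ (-0.632, 0.209, 0.747); φ = arcsin(p_z) ≈ 48.29°, λ = atan2(p_y, p_x) ≈ 161.66°.

≈ (48°N, 162°E)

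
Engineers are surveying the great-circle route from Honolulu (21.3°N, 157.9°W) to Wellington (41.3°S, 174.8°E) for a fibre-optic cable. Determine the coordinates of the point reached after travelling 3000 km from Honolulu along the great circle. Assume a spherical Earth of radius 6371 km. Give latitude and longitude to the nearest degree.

Write both endpoints as unit vectors p₁, p₂ with components (cos φ cos λ, cos φ sin λ, sin φ).
The central angle between the endpoints is δ = arccos(p₁·p₂) ≈ 1.179 rad (67.5°). The total great-circle distance is δ·R ≈ 1.179 × 6371 ≈ 7509 km, so the target fraction is f = 3000/7509 ≈ 0.400.
Interpolate at f ≈ 0.400 with slerp weights a = sin((1−f)δ)/sin δ ≈ 0.704, b = sin(fδ)/sin δ ≈ 0.491.
p = a·p₁ + b·p₂ ≈ (-0.975, -0.213, -0.068); φ = arcsin(p_z) ≈ -3.93°, λ = atan2(p_y, p_x) ≈ -167.66°.

≈ (4°S, 168°W)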